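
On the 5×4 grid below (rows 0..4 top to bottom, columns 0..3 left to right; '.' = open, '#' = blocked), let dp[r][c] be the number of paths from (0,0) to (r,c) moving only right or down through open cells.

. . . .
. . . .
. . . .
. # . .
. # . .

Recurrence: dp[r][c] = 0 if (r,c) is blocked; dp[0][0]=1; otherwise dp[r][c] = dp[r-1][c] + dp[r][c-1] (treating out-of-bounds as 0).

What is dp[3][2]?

r\c   0   1   2   3
  0   1   1   1   1
  1   1   2   3   4
  2   1   3   6  10
  3   1   0   6  16
  4   1   0   6  22

6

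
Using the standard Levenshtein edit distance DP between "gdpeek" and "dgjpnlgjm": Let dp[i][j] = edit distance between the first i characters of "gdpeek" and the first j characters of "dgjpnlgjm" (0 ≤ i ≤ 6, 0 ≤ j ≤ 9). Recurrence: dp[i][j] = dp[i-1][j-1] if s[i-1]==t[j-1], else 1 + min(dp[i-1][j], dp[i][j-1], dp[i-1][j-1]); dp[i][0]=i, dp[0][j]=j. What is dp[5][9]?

   ''  d  g  j  p  n  l  g  j  m
''  0  1  2  3  4  5  6  7  8  9
 g  1  1  1  2  3  4  5  6  7  8
 d  2  1  2  2  3  4  5  6  7  8
 p  3  2  2  3  2  3  4  5  6  7
 e  4  3  3  3  3  3  4  5  6  7
 e  5  4  4  4  4  4  4  5  6  7
 k  6  5  5  5  5  5  5  5  6  7

7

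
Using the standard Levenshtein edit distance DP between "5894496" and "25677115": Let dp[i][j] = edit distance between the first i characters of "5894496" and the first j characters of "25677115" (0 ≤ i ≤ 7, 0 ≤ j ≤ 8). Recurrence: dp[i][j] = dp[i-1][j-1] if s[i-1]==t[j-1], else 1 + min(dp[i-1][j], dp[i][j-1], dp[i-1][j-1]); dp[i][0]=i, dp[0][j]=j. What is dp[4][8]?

7

   ''  2  5  6  7  7  1  1  5
''  0  1  2  3  4  5  6  7  8
 5  1  1  1  2  3  4  5  6  7
 8  2  2  2  2  3  4  5  6  7
 9  3  3  3  3  3  4  5  6  7
 4  4  4  4  4  4  4  5  6  7
 4  5  5  5  5  5  5  5  6  7
 9  6  6  6  6  6  6  6  6  7
 6  7  7  7  6  7  7  7  7  7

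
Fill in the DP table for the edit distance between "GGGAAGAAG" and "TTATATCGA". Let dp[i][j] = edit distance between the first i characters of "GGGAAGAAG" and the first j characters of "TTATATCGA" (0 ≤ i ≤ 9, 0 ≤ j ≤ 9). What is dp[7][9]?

   ''  T  T  A  T  A  T  C  G  A
''  0  1  2  3  4  5  6  7  8  9
 G  1  1  2  3  4  5  6  7  7  8
 G  2  2  2  3  4  5  6  7  7  8
 G  3  3  3  3  4  5  6  7  7  8
 A  4  4  4  3  4  4  5  6  7  7
 A  5  5  5  4  4  4  5  6  7  7
 G  6  6  6  5  5  5  5  6  6  7
 A  7  7  7  6  6  5  6  6  7  6
 A  8  8  8  7  7  6  6  7  7  7
 G  9  9  9  8  8  7  7  7  7  8

6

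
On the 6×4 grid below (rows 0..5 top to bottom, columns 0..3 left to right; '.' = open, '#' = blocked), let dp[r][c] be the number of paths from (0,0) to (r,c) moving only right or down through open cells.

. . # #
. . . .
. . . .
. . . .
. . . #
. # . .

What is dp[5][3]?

14

r\c   0   1   2   3
  0   1   1   0   0
  1   1   2   2   2
  2   1   3   5   7
  3   1   4   9  16
  4   1   5  14   0
  5   1   0  14  14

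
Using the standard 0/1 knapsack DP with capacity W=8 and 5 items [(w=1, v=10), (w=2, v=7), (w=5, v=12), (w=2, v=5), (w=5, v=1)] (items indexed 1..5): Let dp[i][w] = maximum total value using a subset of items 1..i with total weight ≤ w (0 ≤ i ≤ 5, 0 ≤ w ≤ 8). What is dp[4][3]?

17

i\w   0   1   2   3   4   5   6   7   8
  0   0   0   0   0   0   0   0   0   0
  1   0  10  10  10  10  10  10  10  10
  2   0  10  10  17  17  17  17  17  17
  3   0  10  10  17  17  17  22  22  29
  4   0  10  10  17  17  22  22  22  29
  5   0  10  10  17  17  22  22  22  29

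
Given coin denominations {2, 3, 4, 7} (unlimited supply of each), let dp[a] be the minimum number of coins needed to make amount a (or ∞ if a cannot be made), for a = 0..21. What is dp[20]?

 a  0  1  2  3  4  5  6  7  8  9 10 11 12 13 14 15 16 17 18 19 20 21
dp  0  -  1  1  1  2  2  1  2  2  2  2  3  3  2  3  3  3  3  4  4  3
(- denotes ∞ / unreachable)

4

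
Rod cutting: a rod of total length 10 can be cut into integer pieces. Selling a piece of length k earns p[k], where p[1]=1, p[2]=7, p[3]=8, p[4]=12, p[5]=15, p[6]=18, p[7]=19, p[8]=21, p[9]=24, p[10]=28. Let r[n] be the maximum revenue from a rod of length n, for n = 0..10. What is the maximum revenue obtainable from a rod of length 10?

35

   n    0    1    2    3    4    5    6    7    8    9   10
r[n]    0    1    7    8   14   15   21   22   28   29   35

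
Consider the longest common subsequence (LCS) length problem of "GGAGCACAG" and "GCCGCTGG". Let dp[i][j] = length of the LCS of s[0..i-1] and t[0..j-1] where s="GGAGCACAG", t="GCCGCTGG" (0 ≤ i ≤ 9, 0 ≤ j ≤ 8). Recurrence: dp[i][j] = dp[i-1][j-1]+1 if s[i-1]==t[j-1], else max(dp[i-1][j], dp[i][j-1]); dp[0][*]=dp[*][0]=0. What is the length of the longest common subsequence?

   ''  G  C  C  G  C  T  G  G
''  0  0  0  0  0  0  0  0  0
 G  0  1  1  1  1  1  1  1  1
 G  0  1  1  1  2  2  2  2  2
 A  0  1  1  1  2  2  2  2  2
 G  0  1  1  1  2  2  2  3  3
 C  0  1  2  2  2  3  3  3  3
 A  0  1  2  2  2  3  3  3  3
 C  0  1  2  3  3  3  3  3  3
 A  0  1  2  3  3  3  3  3  3
 G  0  1  2  3  4  4  4  4  4

4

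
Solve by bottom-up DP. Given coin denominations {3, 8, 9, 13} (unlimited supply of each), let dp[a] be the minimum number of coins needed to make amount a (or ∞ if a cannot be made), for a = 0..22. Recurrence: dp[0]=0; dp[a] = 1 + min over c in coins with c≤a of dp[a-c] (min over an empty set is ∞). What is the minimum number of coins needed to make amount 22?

2

 a  0  1  2  3  4  5  6  7  8  9 10 11 12 13 14 15 16 17 18 19 20 21 22
dp  0  -  -  1  -  -  2  -  1  1  -  2  2  1  3  3  2  2  2  3  3  2  2
(- denotes ∞ / unreachable)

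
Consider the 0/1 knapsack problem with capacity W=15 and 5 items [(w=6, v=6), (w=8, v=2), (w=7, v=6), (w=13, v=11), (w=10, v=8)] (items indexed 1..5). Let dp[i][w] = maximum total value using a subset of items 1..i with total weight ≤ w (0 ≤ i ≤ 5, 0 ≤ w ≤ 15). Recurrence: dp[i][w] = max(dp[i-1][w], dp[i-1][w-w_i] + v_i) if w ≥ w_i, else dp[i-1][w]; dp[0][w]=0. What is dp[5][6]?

i\w   0   1   2   3   4   5   6   7   8   9  10  11  12  13  14  15
  0   0   0   0   0   0   0   0   0   0   0   0   0   0   0   0   0
  1   0   0   0   0   0   0   6   6   6   6   6   6   6   6   6   6
  2   0   0   0   0   0   0   6   6   6   6   6   6   6   6   8   8
  3   0   0   0   0   0   0   6   6   6   6   6   6   6  12  12  12
  4   0   0   0   0   0   0   6   6   6   6   6   6   6  12  12  12
  5   0   0   0   0   0   0   6   6   6   6   8   8   8  12  12  12

6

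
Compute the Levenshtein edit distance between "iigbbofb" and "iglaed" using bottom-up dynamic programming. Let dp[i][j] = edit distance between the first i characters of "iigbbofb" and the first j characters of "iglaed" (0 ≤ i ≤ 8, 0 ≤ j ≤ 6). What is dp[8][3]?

   ''  i  g  l  a  e  d
''  0  1  2  3  4  5  6
 i  1  0  1  2  3  4  5
 i  2  1  1  2  3  4  5
 g  3  2  1  2  3  4  5
 b  4  3  2  2  3  4  5
 b  5  4  3  3  3  4  5
 o  6  5  4  4  4  4  5
 f  7  6  5  5  5  5  5
 b  8  7  6  6  6  6  6

6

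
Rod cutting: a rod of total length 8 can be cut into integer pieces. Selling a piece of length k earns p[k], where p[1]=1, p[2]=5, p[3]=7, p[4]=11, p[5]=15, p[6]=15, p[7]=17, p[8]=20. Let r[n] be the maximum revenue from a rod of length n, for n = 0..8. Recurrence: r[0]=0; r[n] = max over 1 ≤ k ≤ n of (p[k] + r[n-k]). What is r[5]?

   n    0    1    2    3    4    5    6    7    8
r[n]    0    1    5    7   11   15   16   20   22

15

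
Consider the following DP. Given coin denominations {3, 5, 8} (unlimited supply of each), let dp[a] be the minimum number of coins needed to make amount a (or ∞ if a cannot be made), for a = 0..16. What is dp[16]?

 a  0  1  2  3  4  5  6  7  8  9 10 11 12 13 14 15 16
dp  0  -  -  1  -  1  2  -  1  3  2  2  4  2  3  3  2
(- denotes ∞ / unreachable)

2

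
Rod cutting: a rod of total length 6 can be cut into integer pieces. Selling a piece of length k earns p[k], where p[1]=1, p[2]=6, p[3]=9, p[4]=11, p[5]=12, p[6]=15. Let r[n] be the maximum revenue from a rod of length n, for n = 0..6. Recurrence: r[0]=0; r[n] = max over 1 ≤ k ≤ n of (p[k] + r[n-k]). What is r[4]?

   n    0    1    2    3    4    5    6
r[n]    0    1    6    9   12   15   18

12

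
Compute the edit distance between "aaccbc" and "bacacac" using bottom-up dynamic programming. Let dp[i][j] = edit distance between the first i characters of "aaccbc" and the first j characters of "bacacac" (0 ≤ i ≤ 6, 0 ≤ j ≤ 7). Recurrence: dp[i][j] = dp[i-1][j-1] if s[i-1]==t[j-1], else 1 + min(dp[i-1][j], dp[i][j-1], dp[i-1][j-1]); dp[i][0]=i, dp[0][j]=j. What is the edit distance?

3

   ''  b  a  c  a  c  a  c
''  0  1  2  3  4  5  6  7
 a  1  1  1  2  3  4  5  6
 a  2  2  1  2  2  3  4  5
 c  3  3  2  1  2  2  3  4
 c  4  4  3  2  2  2  3  3
 b  5  4  4  3  3  3  3  4
 c  6  5  5  4  4  3  4  3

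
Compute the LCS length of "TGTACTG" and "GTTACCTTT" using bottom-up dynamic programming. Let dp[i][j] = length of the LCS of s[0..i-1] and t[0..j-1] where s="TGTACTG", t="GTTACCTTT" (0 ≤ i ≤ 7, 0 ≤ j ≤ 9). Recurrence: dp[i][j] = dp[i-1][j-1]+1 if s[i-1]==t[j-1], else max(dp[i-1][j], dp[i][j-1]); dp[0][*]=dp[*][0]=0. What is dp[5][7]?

4

   ''  G  T  T  A  C  C  T  T  T
''  0  0  0  0  0  0  0  0  0  0
 T  0  0  1  1  1  1  1  1  1  1
 G  0  1  1  1  1  1  1  1  1  1
 T  0  1  2  2  2  2  2  2  2  2
 A  0  1  2  2  3  3  3  3  3  3
 C  0  1  2  2  3  4  4  4  4  4
 T  0  1  2  3  3  4  4  5  5  5
 G  0  1  2  3  3  4  4  5  5  5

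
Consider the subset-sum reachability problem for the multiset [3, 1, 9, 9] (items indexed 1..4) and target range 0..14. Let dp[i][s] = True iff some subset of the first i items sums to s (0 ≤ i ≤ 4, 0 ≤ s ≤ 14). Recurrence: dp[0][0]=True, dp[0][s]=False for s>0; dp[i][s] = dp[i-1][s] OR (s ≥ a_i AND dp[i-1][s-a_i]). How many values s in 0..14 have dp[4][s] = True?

i\s   0   1   2   3   4   5   6   7   8   9  10  11  12  13  14
  0   T   F   F   F   F   F   F   F   F   F   F   F   F   F   F
  1   T   F   F   T   F   F   F   F   F   F   F   F   F   F   F
  2   T   T   F   T   T   F   F   F   F   F   F   F   F   F   F
  3   T   T   F   T   T   F   F   F   F   T   T   F   T   T   F
  4   T   T   F   T   T   F   F   F   F   T   T   F   T   T   F

8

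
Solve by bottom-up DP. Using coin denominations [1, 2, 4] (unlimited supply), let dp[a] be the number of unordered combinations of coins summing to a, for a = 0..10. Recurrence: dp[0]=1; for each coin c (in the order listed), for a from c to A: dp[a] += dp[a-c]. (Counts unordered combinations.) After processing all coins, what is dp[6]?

after  coin     0     1     2     3     4     5     6     7     8     9    10
          1     1     1     1     1     1     1     1     1     1     1     1
          2     1     1     2     2     3     3     4     4     5     5     6
          4     1     1     2     2     4     4     6     6     9     9    12

6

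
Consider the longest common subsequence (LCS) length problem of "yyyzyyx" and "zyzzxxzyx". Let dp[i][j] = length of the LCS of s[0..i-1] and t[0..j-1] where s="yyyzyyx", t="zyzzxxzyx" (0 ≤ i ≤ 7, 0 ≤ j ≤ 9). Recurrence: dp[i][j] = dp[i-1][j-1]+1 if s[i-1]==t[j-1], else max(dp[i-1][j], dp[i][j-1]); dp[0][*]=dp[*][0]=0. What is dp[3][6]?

   ''  z  y  z  z  x  x  z  y  x
''  0  0  0  0  0  0  0  0  0  0
 y  0  0  1  1  1  1  1  1  1  1
 y  0  0  1  1  1  1  1  1  2  2
 y  0  0  1  1  1  1  1  1  2  2
 z  0  1  1  2  2  2  2  2  2  2
 y  0  1  2  2  2  2  2  2  3  3
 y  0  1  2  2  2  2  2  2  3  3
 x  0  1  2  2  2  3  3  3  3  4

1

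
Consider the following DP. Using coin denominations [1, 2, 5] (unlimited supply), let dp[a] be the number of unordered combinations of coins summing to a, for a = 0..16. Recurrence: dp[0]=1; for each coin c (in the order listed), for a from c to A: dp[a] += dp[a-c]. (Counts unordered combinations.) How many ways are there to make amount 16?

20

after  coin     0     1     2     3     4     5     6     7     8     9    10    11    12    13    14    15    16
          1     1     1     1     1     1     1     1     1     1     1     1     1     1     1     1     1     1
          2     1     1     2     2     3     3     4     4     5     5     6     6     7     7     8     8     9
          5     1     1     2     2     3     4     5     6     7     8    10    11    13    14    16    18    20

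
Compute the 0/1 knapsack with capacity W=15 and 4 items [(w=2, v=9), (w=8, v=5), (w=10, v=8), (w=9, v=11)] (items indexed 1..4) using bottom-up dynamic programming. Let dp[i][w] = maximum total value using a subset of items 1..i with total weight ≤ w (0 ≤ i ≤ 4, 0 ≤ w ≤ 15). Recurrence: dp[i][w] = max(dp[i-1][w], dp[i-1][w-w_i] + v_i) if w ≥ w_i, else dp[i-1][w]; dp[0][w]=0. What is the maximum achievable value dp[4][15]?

20

i\w   0   1   2   3   4   5   6   7   8   9  10  11  12  13  14  15
  0   0   0   0   0   0   0   0   0   0   0   0   0   0   0   0   0
  1   0   0   9   9   9   9   9   9   9   9   9   9   9   9   9   9
  2   0   0   9   9   9   9   9   9   9   9  14  14  14  14  14  14
  3   0   0   9   9   9   9   9   9   9   9  14  14  17  17  17  17
  4   0   0   9   9   9   9   9   9   9  11  14  20  20  20  20  20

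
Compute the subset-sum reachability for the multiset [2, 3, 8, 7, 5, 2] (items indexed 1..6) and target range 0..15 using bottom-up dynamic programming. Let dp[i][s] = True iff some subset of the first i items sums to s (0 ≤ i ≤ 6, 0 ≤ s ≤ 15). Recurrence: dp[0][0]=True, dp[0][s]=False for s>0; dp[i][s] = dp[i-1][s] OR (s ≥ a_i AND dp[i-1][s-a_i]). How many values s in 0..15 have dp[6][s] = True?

14

i\s   0   1   2   3   4   5   6   7   8   9  10  11  12  13  14  15
  0   T   F   F   F   F   F   F   F   F   F   F   F   F   F   F   F
  1   T   F   T   F   F   F   F   F   F   F   F   F   F   F   F   F
  2   T   F   T   T   F   T   F   F   F   F   F   F   F   F   F   F
  3   T   F   T   T   F   T   F   F   T   F   T   T   F   T   F   F
  4   T   F   T   T   F   T   F   T   T   T   T   T   T   T   F   T
  5   T   F   T   T   F   T   F   T   T   T   T   T   T   T   T   T
  6   T   F   T   T   T   T   F   T   T   T   T   T   T   T   T   T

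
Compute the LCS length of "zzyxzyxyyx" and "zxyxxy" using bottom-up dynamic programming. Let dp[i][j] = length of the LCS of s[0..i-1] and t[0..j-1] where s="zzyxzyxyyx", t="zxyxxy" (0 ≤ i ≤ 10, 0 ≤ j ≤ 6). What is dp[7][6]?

   ''  z  x  y  x  x  y
''  0  0  0  0  0  0  0
 z  0  1  1  1  1  1  1
 z  0  1  1  1  1  1  1
 y  0  1  1  2  2  2  2
 x  0  1  2  2  3  3  3
 z  0  1  2  2  3  3  3
 y  0  1  2  3  3  3  4
 x  0  1  2  3  4  4  4
 y  0  1  2  3  4  4  5
 y  0  1  2  3  4  4  5
 x  0  1  2  3  4  5  5

4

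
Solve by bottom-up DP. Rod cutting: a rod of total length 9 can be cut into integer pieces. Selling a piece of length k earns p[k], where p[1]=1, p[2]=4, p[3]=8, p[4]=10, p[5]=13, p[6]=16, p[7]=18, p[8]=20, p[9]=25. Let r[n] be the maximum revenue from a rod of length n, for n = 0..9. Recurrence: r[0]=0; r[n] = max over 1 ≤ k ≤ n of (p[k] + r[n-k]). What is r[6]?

   n    0    1    2    3    4    5    6    7    8    9
r[n]    0    1    4    8   10   13   16   18   21   25

16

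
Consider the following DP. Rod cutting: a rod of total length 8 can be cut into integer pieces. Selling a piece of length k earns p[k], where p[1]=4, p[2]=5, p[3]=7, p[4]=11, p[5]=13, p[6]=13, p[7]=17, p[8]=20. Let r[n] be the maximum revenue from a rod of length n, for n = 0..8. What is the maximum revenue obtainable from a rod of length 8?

32

   n    0    1    2    3    4    5    6    7    8
r[n]    0    4    8   12   16   20   24   28   32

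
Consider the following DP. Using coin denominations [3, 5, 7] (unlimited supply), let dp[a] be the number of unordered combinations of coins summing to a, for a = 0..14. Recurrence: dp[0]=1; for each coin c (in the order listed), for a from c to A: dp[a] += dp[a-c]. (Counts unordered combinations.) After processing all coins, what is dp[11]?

1

after  coin     0     1     2     3     4     5     6     7     8     9    10    11    12    13    14
          3     1     0     0     1     0     0     1     0     0     1     0     0     1     0     0
          5     1     0     0     1     0     1     1     0     1     1     1     1     1     1     1
          7     1     0     0     1     0     1     1     1     1     1     2     1     2     2     2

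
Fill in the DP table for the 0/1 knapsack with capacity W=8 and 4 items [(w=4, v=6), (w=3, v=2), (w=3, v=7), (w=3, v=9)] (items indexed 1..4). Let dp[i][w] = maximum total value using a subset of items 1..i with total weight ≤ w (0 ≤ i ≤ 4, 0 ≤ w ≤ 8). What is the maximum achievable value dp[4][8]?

i\w   0   1   2   3   4   5   6   7   8
  0   0   0   0   0   0   0   0   0   0
  1   0   0   0   0   6   6   6   6   6
  2   0   0   0   2   6   6   6   8   8
  3   0   0   0   7   7   7   9  13  13
  4   0   0   0   9   9   9  16  16  16

16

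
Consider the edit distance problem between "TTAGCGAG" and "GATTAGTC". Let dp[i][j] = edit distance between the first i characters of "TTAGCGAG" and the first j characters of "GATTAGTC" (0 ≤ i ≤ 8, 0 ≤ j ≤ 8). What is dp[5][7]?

3

   ''  G  A  T  T  A  G  T  C
''  0  1  2  3  4  5  6  7  8
 T  1  1  2  2  3  4  5  6  7
 T  2  2  2  2  2  3  4  5  6
 A  3  3  2  3  3  2  3  4  5
 G  4  3  3  3  4  3  2  3  4
 C  5  4  4  4  4  4  3  3  3
 G  6  5  5  5  5  5  4  4  4
 A  7  6  5  6  6  5  5  5  5
 G  8  7  6  6  7  6  5  6  6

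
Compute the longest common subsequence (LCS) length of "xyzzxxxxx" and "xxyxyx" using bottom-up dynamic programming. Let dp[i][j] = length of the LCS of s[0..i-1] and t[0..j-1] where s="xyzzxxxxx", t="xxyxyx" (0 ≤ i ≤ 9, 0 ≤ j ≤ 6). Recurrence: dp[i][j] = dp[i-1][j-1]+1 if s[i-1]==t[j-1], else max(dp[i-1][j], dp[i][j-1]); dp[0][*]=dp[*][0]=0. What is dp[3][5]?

   ''  x  x  y  x  y  x
''  0  0  0  0  0  0  0
 x  0  1  1  1  1  1  1
 y  0  1  1  2  2  2  2
 z  0  1  1  2  2  2  2
 z  0  1  1  2  2  2  2
 x  0  1  2  2  3  3  3
 x  0  1  2  2  3  3  4
 x  0  1  2  2  3  3  4
 x  0  1  2  2  3  3  4
 x  0  1  2  2  3  3  4

2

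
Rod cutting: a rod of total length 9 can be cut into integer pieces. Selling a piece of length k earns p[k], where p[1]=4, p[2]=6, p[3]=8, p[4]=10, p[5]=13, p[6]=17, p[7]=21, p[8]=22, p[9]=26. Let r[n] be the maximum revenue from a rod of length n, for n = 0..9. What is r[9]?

   n    0    1    2    3    4    5    6    7    8    9
r[n]    0    4    8   12   16   20   24   28   32   36

36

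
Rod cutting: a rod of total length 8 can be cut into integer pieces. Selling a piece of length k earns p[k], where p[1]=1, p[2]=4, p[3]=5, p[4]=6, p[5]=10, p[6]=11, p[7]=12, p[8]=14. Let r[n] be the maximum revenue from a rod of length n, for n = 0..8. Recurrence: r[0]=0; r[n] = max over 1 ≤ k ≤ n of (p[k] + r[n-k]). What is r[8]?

16

   n    0    1    2    3    4    5    6    7    8
r[n]    0    1    4    5    8   10   12   14   16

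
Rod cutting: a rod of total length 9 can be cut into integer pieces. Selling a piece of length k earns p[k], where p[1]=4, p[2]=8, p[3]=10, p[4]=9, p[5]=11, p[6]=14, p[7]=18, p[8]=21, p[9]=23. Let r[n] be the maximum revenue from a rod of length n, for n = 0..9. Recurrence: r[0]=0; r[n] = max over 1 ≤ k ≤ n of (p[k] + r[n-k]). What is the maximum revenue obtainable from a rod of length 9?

   n    0    1    2    3    4    5    6    7    8    9
r[n]    0    4    8   12   16   20   24   28   32   36

36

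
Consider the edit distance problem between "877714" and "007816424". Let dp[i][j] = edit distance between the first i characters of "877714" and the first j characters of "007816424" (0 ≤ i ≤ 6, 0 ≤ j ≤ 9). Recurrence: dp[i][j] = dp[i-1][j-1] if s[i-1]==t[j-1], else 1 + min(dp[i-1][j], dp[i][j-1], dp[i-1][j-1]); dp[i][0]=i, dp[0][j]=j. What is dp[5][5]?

   ''  0  0  7  8  1  6  4  2  4
''  0  1  2  3  4  5  6  7  8  9
 8  1  1  2  3  3  4  5  6  7  8
 7  2  2  2  2  3  4  5  6  7  8
 7  3  3  3  2  3  4  5  6  7  8
 7  4  4  4  3  3  4  5  6  7  8
 1  5  5  5  4  4  3  4  5  6  7
 4  6  6  6  5  5  4  4  4  5  6

3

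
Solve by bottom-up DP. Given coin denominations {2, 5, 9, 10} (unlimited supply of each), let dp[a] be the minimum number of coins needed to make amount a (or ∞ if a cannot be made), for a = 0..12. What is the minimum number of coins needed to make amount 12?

 a  0  1  2  3  4  5  6  7  8  9 10 11 12
dp  0  -  1  -  2  1  3  2  4  1  1  2  2
(- denotes ∞ / unreachable)

2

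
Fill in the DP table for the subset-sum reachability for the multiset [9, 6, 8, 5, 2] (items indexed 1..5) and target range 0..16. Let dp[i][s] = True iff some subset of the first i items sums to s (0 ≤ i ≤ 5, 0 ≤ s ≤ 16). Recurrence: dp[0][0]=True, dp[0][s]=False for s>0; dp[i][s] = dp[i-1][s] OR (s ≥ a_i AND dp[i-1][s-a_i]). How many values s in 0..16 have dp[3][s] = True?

6

i\s   0   1   2   3   4   5   6   7   8   9  10  11  12  13  14  15  16
  0   T   F   F   F   F   F   F   F   F   F   F   F   F   F   F   F   F
  1   T   F   F   F   F   F   F   F   F   T   F   F   F   F   F   F   F
  2   T   F   F   F   F   F   T   F   F   T   F   F   F   F   F   T   F
  3   T   F   F   F   F   F   T   F   T   T   F   F   F   F   T   T   F
  4   T   F   F   F   F   T   T   F   T   T   F   T   F   T   T   T   F
  5   T   F   T   F   F   T   T   T   T   T   T   T   F   T   T   T   T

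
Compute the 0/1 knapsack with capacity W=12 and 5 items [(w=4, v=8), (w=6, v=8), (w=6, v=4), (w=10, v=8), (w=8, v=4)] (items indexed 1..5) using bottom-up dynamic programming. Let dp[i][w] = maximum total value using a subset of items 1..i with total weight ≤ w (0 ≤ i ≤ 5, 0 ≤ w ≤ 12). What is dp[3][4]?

8

i\w   0   1   2   3   4   5   6   7   8   9  10  11  12
  0   0   0   0   0   0   0   0   0   0   0   0   0   0
  1   0   0   0   0   8   8   8   8   8   8   8   8   8
  2   0   0   0   0   8   8   8   8   8   8  16  16  16
  3   0   0   0   0   8   8   8   8   8   8  16  16  16
  4   0   0   0   0   8   8   8   8   8   8  16  16  16
  5   0   0   0   0   8   8   8   8   8   8  16  16  16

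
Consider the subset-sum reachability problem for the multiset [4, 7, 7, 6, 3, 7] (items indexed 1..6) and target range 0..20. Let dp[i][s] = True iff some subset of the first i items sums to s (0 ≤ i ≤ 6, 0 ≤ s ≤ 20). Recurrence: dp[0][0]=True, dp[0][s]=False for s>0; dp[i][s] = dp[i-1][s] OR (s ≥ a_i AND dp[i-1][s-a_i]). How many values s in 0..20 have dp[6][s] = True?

14

i\s   0   1   2   3   4   5   6   7   8   9  10  11  12  13  14  15  16  17  18  19  20
  0   T   F   F   F   F   F   F   F   F   F   F   F   F   F   F   F   F   F   F   F   F
  1   T   F   F   F   T   F   F   F   F   F   F   F   F   F   F   F   F   F   F   F   F
  2   T   F   F   F   T   F   F   T   F   F   F   T   F   F   F   F   F   F   F   F   F
  3   T   F   F   F   T   F   F   T   F   F   F   T   F   F   T   F   F   F   T   F   F
  4   T   F   F   F   T   F   T   T   F   F   T   T   F   T   T   F   F   T   T   F   T
  5   T   F   F   T   T   F   T   T   F   T   T   T   F   T   T   F   T   T   T   F   T
  6   T   F   F   T   T   F   T   T   F   T   T   T   F   T   T   F   T   T   T   F   T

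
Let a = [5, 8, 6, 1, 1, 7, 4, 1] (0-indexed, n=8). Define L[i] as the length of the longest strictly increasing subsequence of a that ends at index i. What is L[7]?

   i    0    1    2    3    4    5    6    7
a[i]    5    8    6    1    1    7    4    1
L[i]    1    2    2    1    1    3    2    1

1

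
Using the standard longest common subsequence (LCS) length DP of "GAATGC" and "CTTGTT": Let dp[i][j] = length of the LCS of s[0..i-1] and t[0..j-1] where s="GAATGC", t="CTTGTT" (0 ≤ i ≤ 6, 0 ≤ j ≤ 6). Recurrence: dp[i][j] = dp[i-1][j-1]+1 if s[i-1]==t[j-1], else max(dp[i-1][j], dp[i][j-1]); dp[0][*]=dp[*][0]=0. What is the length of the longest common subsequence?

2

   ''  C  T  T  G  T  T
''  0  0  0  0  0  0  0
 G  0  0  0  0  1  1  1
 A  0  0  0  0  1  1  1
 A  0  0  0  0  1  1  1
 T  0  0  1  1  1  2  2
 G  0  0  1  1  2  2  2
 C  0  1  1  1  2  2  2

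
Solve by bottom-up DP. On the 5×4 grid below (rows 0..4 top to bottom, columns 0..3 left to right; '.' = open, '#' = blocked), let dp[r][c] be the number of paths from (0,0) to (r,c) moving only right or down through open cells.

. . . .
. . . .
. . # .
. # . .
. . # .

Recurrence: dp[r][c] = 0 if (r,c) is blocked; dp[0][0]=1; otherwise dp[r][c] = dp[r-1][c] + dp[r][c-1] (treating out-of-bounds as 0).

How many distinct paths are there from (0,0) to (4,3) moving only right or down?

4

r\c   0   1   2   3
  0   1   1   1   1
  1   1   2   3   4
  2   1   3   0   4
  3   1   0   0   4
  4   1   1   0   4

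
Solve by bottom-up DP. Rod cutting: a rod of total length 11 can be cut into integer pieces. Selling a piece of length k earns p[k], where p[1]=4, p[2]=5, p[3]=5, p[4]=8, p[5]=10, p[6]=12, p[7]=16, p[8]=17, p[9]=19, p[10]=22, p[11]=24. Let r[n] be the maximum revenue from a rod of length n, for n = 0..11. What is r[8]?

32

   n    0    1    2    3    4    5    6    7    8    9   10   11
r[n]    0    4    8   12   16   20   24   28   32   36   40   44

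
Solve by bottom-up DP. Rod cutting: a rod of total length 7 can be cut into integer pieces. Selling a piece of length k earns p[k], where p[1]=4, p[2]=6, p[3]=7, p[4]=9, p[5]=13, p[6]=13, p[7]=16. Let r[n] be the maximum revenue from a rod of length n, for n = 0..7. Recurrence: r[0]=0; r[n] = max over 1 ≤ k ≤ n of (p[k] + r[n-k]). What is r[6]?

   n    0    1    2    3    4    5    6    7
r[n]    0    4    8   12   16   20   24   28

24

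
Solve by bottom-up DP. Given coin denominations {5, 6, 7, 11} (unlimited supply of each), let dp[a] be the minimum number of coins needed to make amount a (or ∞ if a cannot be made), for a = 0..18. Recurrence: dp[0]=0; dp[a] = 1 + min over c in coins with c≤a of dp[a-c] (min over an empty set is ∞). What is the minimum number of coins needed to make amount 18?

 a  0  1  2  3  4  5  6  7  8  9 10 11 12 13 14 15 16 17 18
dp  0  -  -  -  -  1  1  1  -  -  2  1  2  2  2  3  2  2  2
(- denotes ∞ / unreachable)

2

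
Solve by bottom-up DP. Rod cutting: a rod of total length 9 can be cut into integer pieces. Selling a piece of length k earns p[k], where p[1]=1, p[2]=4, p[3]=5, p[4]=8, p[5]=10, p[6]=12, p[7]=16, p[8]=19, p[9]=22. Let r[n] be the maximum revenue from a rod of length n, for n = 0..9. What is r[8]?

   n    0    1    2    3    4    5    6    7    8    9
r[n]    0    1    4    5    8   10   12   16   19   22

19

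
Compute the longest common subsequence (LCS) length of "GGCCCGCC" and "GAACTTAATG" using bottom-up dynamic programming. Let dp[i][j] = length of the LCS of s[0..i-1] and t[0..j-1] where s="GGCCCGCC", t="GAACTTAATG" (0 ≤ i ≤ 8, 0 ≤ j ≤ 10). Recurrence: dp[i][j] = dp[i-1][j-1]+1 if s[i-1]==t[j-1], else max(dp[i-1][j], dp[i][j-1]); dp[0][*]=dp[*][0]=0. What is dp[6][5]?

   ''  G  A  A  C  T  T  A  A  T  G
''  0  0  0  0  0  0  0  0  0  0  0
 G  0  1  1  1  1  1  1  1  1  1  1
 G  0  1  1  1  1  1  1  1  1  1  2
 C  0  1  1  1  2  2  2  2  2  2  2
 C  0  1  1  1  2  2  2  2  2  2  2
 C  0  1  1  1  2  2  2  2  2  2  2
 G  0  1  1  1  2  2  2  2  2  2  3
 C  0  1  1  1  2  2  2  2  2  2  3
 C  0  1  1  1  2  2  2  2  2  2  3

2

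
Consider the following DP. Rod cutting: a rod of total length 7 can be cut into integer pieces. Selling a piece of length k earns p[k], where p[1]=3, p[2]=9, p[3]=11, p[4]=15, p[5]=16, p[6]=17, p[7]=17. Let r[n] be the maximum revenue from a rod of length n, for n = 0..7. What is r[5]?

   n    0    1    2    3    4    5    6    7
r[n]    0    3    9   12   18   21   27   30

21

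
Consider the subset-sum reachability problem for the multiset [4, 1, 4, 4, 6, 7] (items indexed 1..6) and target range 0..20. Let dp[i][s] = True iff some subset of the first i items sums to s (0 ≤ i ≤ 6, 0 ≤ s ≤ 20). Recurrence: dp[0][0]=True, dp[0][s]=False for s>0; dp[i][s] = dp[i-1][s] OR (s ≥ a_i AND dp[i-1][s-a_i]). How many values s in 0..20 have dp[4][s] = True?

8

i\s   0   1   2   3   4   5   6   7   8   9  10  11  12  13  14  15  16  17  18  19  20
  0   T   F   F   F   F   F   F   F   F   F   F   F   F   F   F   F   F   F   F   F   F
  1   T   F   F   F   T   F   F   F   F   F   F   F   F   F   F   F   F   F   F   F   F
  2   T   T   F   F   T   T   F   F   F   F   F   F   F   F   F   F   F   F   F   F   F
  3   T   T   F   F   T   T   F   F   T   T   F   F   F   F   F   F   F   F   F   F   F
  4   T   T   F   F   T   T   F   F   T   T   F   F   T   T   F   F   F   F   F   F   F
  5   T   T   F   F   T   T   T   T   T   T   T   T   T   T   T   T   F   F   T   T   F
  6   T   T   F   F   T   T   T   T   T   T   T   T   T   T   T   T   T   T   T   T   T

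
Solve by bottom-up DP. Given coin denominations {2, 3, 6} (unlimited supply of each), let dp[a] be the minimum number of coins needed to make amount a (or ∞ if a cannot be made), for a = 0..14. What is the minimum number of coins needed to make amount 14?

3

 a  0  1  2  3  4  5  6  7  8  9 10 11 12 13 14
dp  0  -  1  1  2  2  1  3  2  2  3  3  2  4  3
(- denotes ∞ / unreachable)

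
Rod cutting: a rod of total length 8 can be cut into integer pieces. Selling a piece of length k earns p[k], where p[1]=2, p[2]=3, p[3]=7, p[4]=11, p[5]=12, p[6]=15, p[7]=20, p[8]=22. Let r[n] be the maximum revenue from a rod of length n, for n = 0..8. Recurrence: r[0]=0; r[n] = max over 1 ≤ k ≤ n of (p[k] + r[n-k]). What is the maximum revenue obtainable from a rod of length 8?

   n    0    1    2    3    4    5    6    7    8
r[n]    0    2    4    7   11   13   15   20   22

22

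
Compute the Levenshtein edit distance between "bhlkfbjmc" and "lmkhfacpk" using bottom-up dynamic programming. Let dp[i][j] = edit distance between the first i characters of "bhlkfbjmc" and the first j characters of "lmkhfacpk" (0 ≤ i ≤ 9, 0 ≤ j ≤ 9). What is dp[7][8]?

7

   ''  l  m  k  h  f  a  c  p  k
''  0  1  2  3  4  5  6  7  8  9
 b  1  1  2  3  4  5  6  7  8  9
 h  2  2  2  3  3  4  5  6  7  8
 l  3  2  3  3  4  4  5  6  7  8
 k  4  3  3  3  4  5  5  6  7  7
 f  5  4  4  4  4  4  5  6  7  8
 b  6  5  5  5  5  5  5  6  7  8
 j  7  6  6  6  6  6  6  6  7  8
 m  8  7  6  7  7  7  7  7  7  8
 c  9  8  7  7  8  8  8  7  8  8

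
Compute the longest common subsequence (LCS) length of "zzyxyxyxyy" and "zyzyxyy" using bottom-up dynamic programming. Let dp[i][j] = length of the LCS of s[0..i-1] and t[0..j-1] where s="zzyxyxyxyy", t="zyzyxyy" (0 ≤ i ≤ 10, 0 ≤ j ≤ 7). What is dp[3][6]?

   ''  z  y  z  y  x  y  y
''  0  0  0  0  0  0  0  0
 z  0  1  1  1  1  1  1  1
 z  0  1  1  2  2  2  2  2
 y  0  1  2  2  3  3  3  3
 x  0  1  2  2  3  4  4  4
 y  0  1  2  2  3  4  5  5
 x  0  1  2  2  3  4  5  5
 y  0  1  2  2  3  4  5  6
 x  0  1  2  2  3  4  5  6
 y  0  1  2  2  3  4  5  6
 y  0  1  2  2  3  4  5  6

3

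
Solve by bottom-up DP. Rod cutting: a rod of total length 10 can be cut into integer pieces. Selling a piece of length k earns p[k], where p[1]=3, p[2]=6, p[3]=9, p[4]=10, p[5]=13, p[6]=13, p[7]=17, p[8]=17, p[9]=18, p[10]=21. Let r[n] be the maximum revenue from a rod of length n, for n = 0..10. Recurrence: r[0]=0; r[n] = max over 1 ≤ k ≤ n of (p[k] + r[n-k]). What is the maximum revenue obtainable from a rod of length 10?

30

   n    0    1    2    3    4    5    6    7    8    9   10
r[n]    0    3    6    9   12   15   18   21   24   27   30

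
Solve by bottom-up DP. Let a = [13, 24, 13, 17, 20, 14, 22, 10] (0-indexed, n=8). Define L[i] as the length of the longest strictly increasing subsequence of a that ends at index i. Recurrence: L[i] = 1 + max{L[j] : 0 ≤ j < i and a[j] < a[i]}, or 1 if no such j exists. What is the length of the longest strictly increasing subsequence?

   i    0    1    2    3    4    5    6    7
a[i]   13   24   13   17   20   14   22   10
L[i]    1    2    1    2    3    2    4    1

4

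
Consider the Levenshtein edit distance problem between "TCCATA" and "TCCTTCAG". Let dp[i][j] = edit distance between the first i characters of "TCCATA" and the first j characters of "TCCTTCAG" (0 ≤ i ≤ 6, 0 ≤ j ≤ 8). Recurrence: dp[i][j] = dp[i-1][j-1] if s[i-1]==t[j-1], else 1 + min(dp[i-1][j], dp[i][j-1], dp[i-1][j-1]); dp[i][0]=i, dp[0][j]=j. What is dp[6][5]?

2

   ''  T  C  C  T  T  C  A  G
''  0  1  2  3  4  5  6  7  8
 T  1  0  1  2  3  4  5  6  7
 C  2  1  0  1  2  3  4  5  6
 C  3  2  1  0  1  2  3  4  5
 A  4  3  2  1  1  2  3  3  4
 T  5  4  3  2  1  1  2  3  4
 A  6  5  4  3  2  2  2  2  3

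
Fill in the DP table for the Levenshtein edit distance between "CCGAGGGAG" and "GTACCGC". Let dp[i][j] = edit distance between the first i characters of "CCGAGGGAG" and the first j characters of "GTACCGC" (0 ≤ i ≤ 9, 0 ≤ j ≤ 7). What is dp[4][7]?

4

   ''  G  T  A  C  C  G  C
''  0  1  2  3  4  5  6  7
 C  1  1  2  3  3  4  5  6
 C  2  2  2  3  3  3  4  5
 G  3  2  3  3  4  4  3  4
 A  4  3  3  3  4  5  4  4
 G  5  4  4  4  4  5  5  5
 G  6  5  5  5  5  5  5  6
 G  7  6  6  6  6  6  5  6
 A  8  7  7  6  7  7  6  6
 G  9  8  8  7  7  8  7  7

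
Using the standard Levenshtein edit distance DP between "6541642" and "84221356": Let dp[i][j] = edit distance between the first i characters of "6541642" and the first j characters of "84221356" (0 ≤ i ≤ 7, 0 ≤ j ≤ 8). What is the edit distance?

7

   ''  8  4  2  2  1  3  5  6
''  0  1  2  3  4  5  6  7  8
 6  1  1  2  3  4  5  6  7  7
 5  2  2  2  3  4  5  6  6  7
 4  3  3  2  3  4  5  6  7  7
 1  4  4  3  3  4  4  5  6  7
 6  5  5  4  4  4  5  5  6  6
 4  6  6  5  5  5  5  6  6  7
 2  7  7  6  5  5  6  6  7  7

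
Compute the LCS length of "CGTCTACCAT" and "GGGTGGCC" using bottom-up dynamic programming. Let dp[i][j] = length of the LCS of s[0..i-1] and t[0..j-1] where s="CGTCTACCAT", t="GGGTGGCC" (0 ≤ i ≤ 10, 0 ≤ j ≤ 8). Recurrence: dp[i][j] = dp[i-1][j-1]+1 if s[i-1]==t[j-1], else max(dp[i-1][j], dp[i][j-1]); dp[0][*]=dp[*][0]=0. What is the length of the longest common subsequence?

   ''  G  G  G  T  G  G  C  C
''  0  0  0  0  0  0  0  0  0
 C  0  0  0  0  0  0  0  1  1
 G  0  1  1  1  1  1  1  1  1
 T  0  1  1  1  2  2  2  2  2
 C  0  1  1  1  2  2  2  3  3
 T  0  1  1  1  2  2  2  3  3
 A  0  1  1  1  2  2  2  3  3
 C  0  1  1  1  2  2  2  3  4
 C  0  1  1  1  2  2  2  3  4
 A  0  1  1  1  2  2  2  3  4
 T  0  1  1  1  2  2  2  3  4

4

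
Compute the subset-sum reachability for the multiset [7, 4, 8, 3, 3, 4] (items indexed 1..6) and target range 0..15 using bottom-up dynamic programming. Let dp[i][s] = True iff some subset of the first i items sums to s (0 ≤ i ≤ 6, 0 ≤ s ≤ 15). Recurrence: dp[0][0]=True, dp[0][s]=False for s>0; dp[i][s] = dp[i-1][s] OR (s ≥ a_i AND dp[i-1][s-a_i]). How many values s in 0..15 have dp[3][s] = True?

7

i\s   0   1   2   3   4   5   6   7   8   9  10  11  12  13  14  15
  0   T   F   F   F   F   F   F   F   F   F   F   F   F   F   F   F
  1   T   F   F   F   F   F   F   T   F   F   F   F   F   F   F   F
  2   T   F   F   F   T   F   F   T   F   F   F   T   F   F   F   F
  3   T   F   F   F   T   F   F   T   T   F   F   T   T   F   F   T
  4   T   F   F   T   T   F   F   T   T   F   T   T   T   F   T   T
  5   T   F   F   T   T   F   T   T   T   F   T   T   T   T   T   T
  6   T   F   F   T   T   F   T   T   T   F   T   T   T   T   T   T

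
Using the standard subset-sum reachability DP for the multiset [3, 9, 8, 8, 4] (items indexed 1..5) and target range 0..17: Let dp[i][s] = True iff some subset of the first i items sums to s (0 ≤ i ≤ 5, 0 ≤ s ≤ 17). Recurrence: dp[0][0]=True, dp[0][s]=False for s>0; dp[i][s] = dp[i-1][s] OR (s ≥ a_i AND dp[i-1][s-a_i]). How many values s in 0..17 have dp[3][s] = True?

7

i\s   0   1   2   3   4   5   6   7   8   9  10  11  12  13  14  15  16  17
  0   T   F   F   F   F   F   F   F   F   F   F   F   F   F   F   F   F   F
  1   T   F   F   T   F   F   F   F   F   F   F   F   F   F   F   F   F   F
  2   T   F   F   T   F   F   F   F   F   T   F   F   T   F   F   F   F   F
  3   T   F   F   T   F   F   F   F   T   T   F   T   T   F   F   F   F   T
  4   T   F   F   T   F   F   F   F   T   T   F   T   T   F   F   F   T   T
  5   T   F   F   T   T   F   F   T   T   T   F   T   T   T   F   T   T   T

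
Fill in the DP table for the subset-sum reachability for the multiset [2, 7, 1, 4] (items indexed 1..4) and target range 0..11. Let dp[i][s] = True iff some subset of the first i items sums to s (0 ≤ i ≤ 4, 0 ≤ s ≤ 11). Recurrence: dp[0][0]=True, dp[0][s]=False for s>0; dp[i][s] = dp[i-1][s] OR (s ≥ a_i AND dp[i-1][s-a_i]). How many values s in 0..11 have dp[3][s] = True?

i\s   0   1   2   3   4   5   6   7   8   9  10  11
  0   T   F   F   F   F   F   F   F   F   F   F   F
  1   T   F   T   F   F   F   F   F   F   F   F   F
  2   T   F   T   F   F   F   F   T   F   T   F   F
  3   T   T   T   T   F   F   F   T   T   T   T   F
  4   T   T   T   T   T   T   T   T   T   T   T   T

8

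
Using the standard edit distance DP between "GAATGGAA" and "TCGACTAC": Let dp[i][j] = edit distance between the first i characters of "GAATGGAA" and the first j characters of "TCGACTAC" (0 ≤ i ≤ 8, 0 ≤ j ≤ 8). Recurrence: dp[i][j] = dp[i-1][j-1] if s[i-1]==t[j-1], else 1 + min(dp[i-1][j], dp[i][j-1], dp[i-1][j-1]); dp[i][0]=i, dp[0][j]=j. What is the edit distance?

   ''  T  C  G  A  C  T  A  C
''  0  1  2  3  4  5  6  7  8
 G  1  1  2  2  3  4  5  6  7
 A  2  2  2  3  2  3  4  5  6
 A  3  3  3  3  3  3  4  4  5
 T  4  3  4  4  4  4  3  4  5
 G  5  4  4  4  5  5  4  4  5
 G  6  5  5  4  5  6  5  5  5
 A  7  6  6  5  4  5  6  5  6
 A  8  7  7  6  5  5  6  6  6

6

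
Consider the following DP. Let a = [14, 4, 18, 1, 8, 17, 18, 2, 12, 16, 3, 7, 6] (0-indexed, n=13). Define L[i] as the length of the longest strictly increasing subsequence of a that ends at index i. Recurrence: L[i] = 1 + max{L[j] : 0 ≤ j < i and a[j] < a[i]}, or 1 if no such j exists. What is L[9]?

   i    0    1    2    3    4    5    6    7    8    9   10   11   12
a[i]   14    4   18    1    8   17   18    2   12   16    3    7    6
L[i]    1    1    2    1    2    3    4    2    3    4    3    4    4

4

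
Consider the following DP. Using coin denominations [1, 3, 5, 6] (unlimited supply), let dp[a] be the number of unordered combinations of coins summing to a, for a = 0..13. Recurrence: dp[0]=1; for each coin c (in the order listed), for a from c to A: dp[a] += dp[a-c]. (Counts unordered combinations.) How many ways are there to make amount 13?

15

after  coin     0     1     2     3     4     5     6     7     8     9    10    11    12    13
          1     1     1     1     1     1     1     1     1     1     1     1     1     1     1
          3     1     1     1     2     2     2     3     3     3     4     4     4     5     5
          5     1     1     1     2     2     3     4     4     5     6     7     8     9    10
          6     1     1     1     2     2     3     5     5     6     8     9    11    14    15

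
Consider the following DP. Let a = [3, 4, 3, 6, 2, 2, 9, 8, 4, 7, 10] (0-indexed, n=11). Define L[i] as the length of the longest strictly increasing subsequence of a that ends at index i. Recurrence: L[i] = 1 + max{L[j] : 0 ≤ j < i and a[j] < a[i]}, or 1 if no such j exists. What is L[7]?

   i    0    1    2    3    4    5    6    7    8    9   10
a[i]    3    4    3    6    2    2    9    8    4    7   10
L[i]    1    2    1    3    1    1    4    4    2    4    5

4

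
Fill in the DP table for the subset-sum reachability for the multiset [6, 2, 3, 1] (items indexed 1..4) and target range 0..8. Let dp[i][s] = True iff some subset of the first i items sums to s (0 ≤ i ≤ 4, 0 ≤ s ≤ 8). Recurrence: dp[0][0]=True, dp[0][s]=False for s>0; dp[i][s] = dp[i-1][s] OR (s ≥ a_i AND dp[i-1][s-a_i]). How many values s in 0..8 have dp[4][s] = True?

9

i\s   0   1   2   3   4   5   6   7   8
  0   T   F   F   F   F   F   F   F   F
  1   T   F   F   F   F   F   T   F   F
  2   T   F   T   F   F   F   T   F   T
  3   T   F   T   T   F   T   T   F   T
  4   T   T   T   T   T   T   T   T   T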